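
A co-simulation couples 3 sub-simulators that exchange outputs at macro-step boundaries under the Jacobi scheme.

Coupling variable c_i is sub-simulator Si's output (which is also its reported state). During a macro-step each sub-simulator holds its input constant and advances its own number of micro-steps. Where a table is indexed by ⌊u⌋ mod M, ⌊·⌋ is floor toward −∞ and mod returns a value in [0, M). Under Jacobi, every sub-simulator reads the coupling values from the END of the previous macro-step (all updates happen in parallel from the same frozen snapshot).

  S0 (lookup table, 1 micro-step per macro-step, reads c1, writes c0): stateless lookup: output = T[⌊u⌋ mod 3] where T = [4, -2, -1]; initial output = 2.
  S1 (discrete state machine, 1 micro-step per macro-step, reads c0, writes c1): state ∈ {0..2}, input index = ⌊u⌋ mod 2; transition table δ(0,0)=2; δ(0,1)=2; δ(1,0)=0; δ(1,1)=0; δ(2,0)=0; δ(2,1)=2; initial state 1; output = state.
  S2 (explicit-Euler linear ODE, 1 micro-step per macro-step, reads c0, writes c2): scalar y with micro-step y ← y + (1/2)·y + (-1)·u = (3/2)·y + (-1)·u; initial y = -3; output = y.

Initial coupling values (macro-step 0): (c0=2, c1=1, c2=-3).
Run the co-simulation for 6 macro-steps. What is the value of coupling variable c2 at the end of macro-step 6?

c2 at macro-step 6 = -3551/64

macro 1: S0 reads c1=1 → after 1×micro: -2; S1 reads c0=2 → after 1×micro: 0; S2 reads c0=2 → after 1×micro: -13/2 ⇒ (c0=-2, c1=0, c2=-13/2)
macro 2: S0 reads c1=0 → after 1×micro: 4; S1 reads c0=-2 → after 1×micro: 2; S2 reads c0=-2 → after 1×micro: -31/4 ⇒ (c0=4, c1=2, c2=-31/4)
macro 3: S0 reads c1=2 → after 1×micro: -1; S1 reads c0=4 → after 1×micro: 0; S2 reads c0=4 → after 1×micro: -125/8 ⇒ (c0=-1, c1=0, c2=-125/8)
macro 4: S0 reads c1=0 → after 1×micro: 4; S1 reads c0=-1 → after 1×micro: 2; S2 reads c0=-1 → after 1×micro: -359/16 ⇒ (c0=4, c1=2, c2=-359/16)
macro 5: S0 reads c1=2 → after 1×micro: -1; S1 reads c0=4 → after 1×micro: 0; S2 reads c0=4 → after 1×micro: -1205/32 ⇒ (c0=-1, c1=0, c2=-1205/32)
macro 6: S0 reads c1=0 → after 1×micro: 4; S1 reads c0=-1 → after 1×micro: 2; S2 reads c0=-1 → after 1×micro: -3551/64 ⇒ (c0=4, c1=2, c2=-3551/64)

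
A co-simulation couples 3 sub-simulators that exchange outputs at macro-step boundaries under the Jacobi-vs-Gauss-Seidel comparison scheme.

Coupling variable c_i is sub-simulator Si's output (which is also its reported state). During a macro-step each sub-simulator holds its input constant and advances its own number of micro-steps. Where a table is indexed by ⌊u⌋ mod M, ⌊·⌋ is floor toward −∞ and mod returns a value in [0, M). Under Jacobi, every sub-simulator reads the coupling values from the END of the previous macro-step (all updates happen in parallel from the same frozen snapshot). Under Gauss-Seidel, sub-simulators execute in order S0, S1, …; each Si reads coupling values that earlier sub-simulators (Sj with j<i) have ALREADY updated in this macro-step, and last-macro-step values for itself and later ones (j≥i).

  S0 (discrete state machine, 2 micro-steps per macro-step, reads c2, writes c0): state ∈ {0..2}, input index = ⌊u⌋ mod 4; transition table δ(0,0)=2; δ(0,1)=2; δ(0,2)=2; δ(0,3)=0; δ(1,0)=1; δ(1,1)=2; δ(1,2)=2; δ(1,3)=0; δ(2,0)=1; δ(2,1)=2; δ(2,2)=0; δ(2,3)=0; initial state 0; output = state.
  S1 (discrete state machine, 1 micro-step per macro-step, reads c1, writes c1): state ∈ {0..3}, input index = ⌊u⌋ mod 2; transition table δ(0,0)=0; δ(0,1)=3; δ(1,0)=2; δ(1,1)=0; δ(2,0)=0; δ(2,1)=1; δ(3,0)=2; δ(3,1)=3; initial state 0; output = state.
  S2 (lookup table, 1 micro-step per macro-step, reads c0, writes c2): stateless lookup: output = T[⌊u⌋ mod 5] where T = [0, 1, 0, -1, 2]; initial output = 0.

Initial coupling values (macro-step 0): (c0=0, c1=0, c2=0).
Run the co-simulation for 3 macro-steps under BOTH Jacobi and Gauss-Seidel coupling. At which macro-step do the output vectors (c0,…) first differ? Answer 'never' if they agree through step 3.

first divergence at macro-step: 1

[Jacobi] macro 1: S0 reads c2=0 → after 2×micro: 1; S1 reads c1=0 → after 1×micro: 0; S2 reads c0=0 → after 1×micro: 0 ⇒ (c0=1, c1=0, c2=0)
[Jacobi] macro 2: S0 reads c2=0 → after 2×micro: 1; S1 reads c1=0 → after 1×micro: 0; S2 reads c0=1 → after 1×micro: 1 ⇒ (c0=1, c1=0, c2=1)
[Jacobi] macro 3: S0 reads c2=1 → after 2×micro: 2; S1 reads c1=0 → after 1×micro: 0; S2 reads c0=1 → after 1×micro: 1 ⇒ (c0=2, c1=0, c2=1)
[Gauss-Seidel] macro 1: S0 reads c2=0 → after 2×micro: 1; S1 reads c1=0 → after 1×micro: 0; S2 reads c0=1 → after 1×micro: 1 ⇒ (c0=1, c1=0, c2=1)
[Gauss-Seidel] macro 2: S0 reads c2=1 → after 2×micro: 2; S1 reads c1=0 → after 1×micro: 0; S2 reads c0=2 → after 1×micro: 0 ⇒ (c0=2, c1=0, c2=0)
[Gauss-Seidel] macro 3: S0 reads c2=0 → after 2×micro: 1; S1 reads c1=0 → after 1×micro: 0; S2 reads c0=1 → after 1×micro: 1 ⇒ (c0=1, c1=0, c2=1)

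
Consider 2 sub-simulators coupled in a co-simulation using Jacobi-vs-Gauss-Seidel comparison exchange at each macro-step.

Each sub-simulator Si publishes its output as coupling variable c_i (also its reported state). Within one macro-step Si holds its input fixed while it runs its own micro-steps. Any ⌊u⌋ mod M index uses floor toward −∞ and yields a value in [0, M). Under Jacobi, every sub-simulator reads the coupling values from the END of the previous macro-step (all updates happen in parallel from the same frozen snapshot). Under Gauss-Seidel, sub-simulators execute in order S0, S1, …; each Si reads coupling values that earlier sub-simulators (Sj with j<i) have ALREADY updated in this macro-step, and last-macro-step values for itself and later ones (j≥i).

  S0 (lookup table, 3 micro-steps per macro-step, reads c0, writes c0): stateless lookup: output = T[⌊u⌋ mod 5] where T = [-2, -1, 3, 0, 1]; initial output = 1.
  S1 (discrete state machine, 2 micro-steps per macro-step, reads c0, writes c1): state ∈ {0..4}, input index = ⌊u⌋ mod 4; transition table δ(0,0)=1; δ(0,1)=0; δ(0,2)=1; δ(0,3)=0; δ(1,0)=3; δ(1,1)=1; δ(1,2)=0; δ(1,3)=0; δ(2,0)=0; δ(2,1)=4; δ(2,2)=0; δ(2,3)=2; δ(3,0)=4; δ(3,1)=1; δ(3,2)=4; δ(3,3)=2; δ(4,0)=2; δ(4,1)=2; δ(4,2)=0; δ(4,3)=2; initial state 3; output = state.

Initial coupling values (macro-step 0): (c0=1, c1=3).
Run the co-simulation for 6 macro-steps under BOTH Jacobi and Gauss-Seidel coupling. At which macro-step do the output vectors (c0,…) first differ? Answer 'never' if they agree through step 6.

[Jacobi] macro 1: S0 reads c0=1 → after 3×micro: -1; S1 reads c0=1 → after 2×micro: 1 ⇒ (c0=-1, c1=1)
[Jacobi] macro 2: S0 reads c0=-1 → after 3×micro: 1; S1 reads c0=-1 → after 2×micro: 0 ⇒ (c0=1, c1=0)
[Jacobi] macro 3: S0 reads c0=1 → after 3×micro: -1; S1 reads c0=1 → after 2×micro: 0 ⇒ (c0=-1, c1=0)
[Jacobi] macro 4: S0 reads c0=-1 → after 3×micro: 1; S1 reads c0=-1 → after 2×micro: 0 ⇒ (c0=1, c1=0)
[Jacobi] macro 5: S0 reads c0=1 → after 3×micro: -1; S1 reads c0=1 → after 2×micro: 0 ⇒ (c0=-1, c1=0)
[Jacobi] macro 6: S0 reads c0=-1 → after 3×micro: 1; S1 reads c0=-1 → after 2×micro: 0 ⇒ (c0=1, c1=0)
[Gauss-Seidel] macro 1: S0 reads c0=1 → after 3×micro: -1; S1 reads c0=-1 → after 2×micro: 2 ⇒ (c0=-1, c1=2)
[Gauss-Seidel] macro 2: S0 reads c0=-1 → after 3×micro: 1; S1 reads c0=1 → after 2×micro: 2 ⇒ (c0=1, c1=2)
[Gauss-Seidel] macro 3: S0 reads c0=1 → after 3×micro: -1; S1 reads c0=-1 → after 2×micro: 2 ⇒ (c0=-1, c1=2)
[Gauss-Seidel] macro 4: S0 reads c0=-1 → after 3×micro: 1; S1 reads c0=1 → after 2×micro: 2 ⇒ (c0=1, c1=2)
[Gauss-Seidel] macro 5: S0 reads c0=1 → after 3×micro: -1; S1 reads c0=-1 → after 2×micro: 2 ⇒ (c0=-1, c1=2)
[Gauss-Seidel] macro 6: S0 reads c0=-1 → after 3×micro: 1; S1 reads c0=1 → after 2×micro: 2 ⇒ (c0=1, c1=2)

first divergence at macro-step: 1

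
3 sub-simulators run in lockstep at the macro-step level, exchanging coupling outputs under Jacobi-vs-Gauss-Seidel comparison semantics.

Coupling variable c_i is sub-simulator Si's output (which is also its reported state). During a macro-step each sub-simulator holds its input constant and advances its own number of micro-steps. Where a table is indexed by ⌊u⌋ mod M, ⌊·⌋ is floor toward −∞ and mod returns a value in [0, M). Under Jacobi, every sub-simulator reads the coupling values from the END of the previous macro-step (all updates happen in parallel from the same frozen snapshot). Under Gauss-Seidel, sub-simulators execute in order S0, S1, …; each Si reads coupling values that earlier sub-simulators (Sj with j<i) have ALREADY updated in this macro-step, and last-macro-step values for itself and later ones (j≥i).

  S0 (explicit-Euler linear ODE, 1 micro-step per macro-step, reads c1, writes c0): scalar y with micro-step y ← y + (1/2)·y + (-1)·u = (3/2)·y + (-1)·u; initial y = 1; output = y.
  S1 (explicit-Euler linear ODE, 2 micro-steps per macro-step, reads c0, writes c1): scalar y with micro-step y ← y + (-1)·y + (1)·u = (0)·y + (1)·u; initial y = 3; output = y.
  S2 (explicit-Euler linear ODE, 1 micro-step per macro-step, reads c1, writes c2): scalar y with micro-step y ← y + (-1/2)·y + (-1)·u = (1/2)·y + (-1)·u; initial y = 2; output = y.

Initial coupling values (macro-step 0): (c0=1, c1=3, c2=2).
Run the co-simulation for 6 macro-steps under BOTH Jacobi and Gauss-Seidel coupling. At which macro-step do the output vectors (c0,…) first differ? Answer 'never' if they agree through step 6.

first divergence at macro-step: 1

[Jacobi] macro 1: S0 reads c1=3 → after 1×micro: -3/2; S1 reads c0=1 → after 2×micro: 1; S2 reads c1=3 → after 1×micro: -2 ⇒ (c0=-3/2, c1=1, c2=-2)
[Jacobi] macro 2: S0 reads c1=1 → after 1×micro: -13/4; S1 reads c0=-3/2 → after 2×micro: -3/2; S2 reads c1=1 → after 1×micro: -2 ⇒ (c0=-13/4, c1=-3/2, c2=-2)
[Jacobi] macro 3: S0 reads c1=-3/2 → after 1×micro: -27/8; S1 reads c0=-13/4 → after 2×micro: -13/4; S2 reads c1=-3/2 → after 1×micro: 1/2 ⇒ (c0=-27/8, c1=-13/4, c2=1/2)
[Jacobi] macro 4: S0 reads c1=-13/4 → after 1×micro: -29/16; S1 reads c0=-27/8 → after 2×micro: -27/8; S2 reads c1=-13/4 → after 1×micro: 7/2 ⇒ (c0=-29/16, c1=-27/8, c2=7/2)
[Jacobi] macro 5: S0 reads c1=-27/8 → after 1×micro: 21/32; S1 reads c0=-29/16 → after 2×micro: -29/16; S2 reads c1=-27/8 → after 1×micro: 41/8 ⇒ (c0=21/32, c1=-29/16, c2=41/8)
[Jacobi] macro 6: S0 reads c1=-29/16 → after 1×micro: 179/64; S1 reads c0=21/32 → after 2×micro: 21/32; S2 reads c1=-29/16 → after 1×micro: 35/8 ⇒ (c0=179/64, c1=21/32, c2=35/8)
[Gauss-Seidel] macro 1: S0 reads c1=3 → after 1×micro: -3/2; S1 reads c0=-3/2 → after 2×micro: -3/2; S2 reads c1=-3/2 → after 1×micro: 5/2 ⇒ (c0=-3/2, c1=-3/2, c2=5/2)
[Gauss-Seidel] macro 2: S0 reads c1=-3/2 → after 1×micro: -3/4; S1 reads c0=-3/4 → after 2×micro: -3/4; S2 reads c1=-3/4 → after 1×micro: 2 ⇒ (c0=-3/4, c1=-3/4, c2=2)
[Gauss-Seidel] macro 3: S0 reads c1=-3/4 → after 1×micro: -3/8; S1 reads c0=-3/8 → after 2×micro: -3/8; S2 reads c1=-3/8 → after 1×micro: 11/8 ⇒ (c0=-3/8, c1=-3/8, c2=11/8)
[Gauss-Seidel] macro 4: S0 reads c1=-3/8 → after 1×micro: -3/16; S1 reads c0=-3/16 → after 2×micro: -3/16; S2 reads c1=-3/16 → after 1×micro: 7/8 ⇒ (c0=-3/16, c1=-3/16, c2=7/8)
[Gauss-Seidel] macro 5: S0 reads c1=-3/16 → after 1×micro: -3/32; S1 reads c0=-3/32 → after 2×micro: -3/32; S2 reads c1=-3/32 → after 1×micro: 17/32 ⇒ (c0=-3/32, c1=-3/32, c2=17/32)
[Gauss-Seidel] macro 6: S0 reads c1=-3/32 → after 1×micro: -3/64; S1 reads c0=-3/64 → after 2×micro: -3/64; S2 reads c1=-3/64 → after 1×micro: 5/16 ⇒ (c0=-3/64, c1=-3/64, c2=5/16)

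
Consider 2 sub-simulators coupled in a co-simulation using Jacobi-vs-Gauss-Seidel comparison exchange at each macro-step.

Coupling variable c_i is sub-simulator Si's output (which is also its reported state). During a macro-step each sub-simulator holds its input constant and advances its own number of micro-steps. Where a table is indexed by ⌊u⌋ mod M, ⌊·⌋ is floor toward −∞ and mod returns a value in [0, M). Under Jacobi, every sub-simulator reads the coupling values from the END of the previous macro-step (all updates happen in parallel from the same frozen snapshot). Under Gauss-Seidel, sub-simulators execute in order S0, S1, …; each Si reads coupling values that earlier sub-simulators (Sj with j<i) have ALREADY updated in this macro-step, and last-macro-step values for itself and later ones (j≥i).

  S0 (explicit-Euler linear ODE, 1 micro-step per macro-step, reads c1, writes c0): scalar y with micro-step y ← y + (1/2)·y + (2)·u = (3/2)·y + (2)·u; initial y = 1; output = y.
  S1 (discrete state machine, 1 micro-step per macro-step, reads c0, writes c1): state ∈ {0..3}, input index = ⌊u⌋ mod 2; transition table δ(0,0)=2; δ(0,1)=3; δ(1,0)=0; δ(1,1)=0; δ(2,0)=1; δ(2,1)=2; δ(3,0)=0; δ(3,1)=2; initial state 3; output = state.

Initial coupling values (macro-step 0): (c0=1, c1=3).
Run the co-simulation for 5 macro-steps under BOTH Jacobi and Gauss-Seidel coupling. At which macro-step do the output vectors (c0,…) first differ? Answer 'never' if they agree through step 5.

[Jacobi] macro 1: S0 reads c1=3 → after 1×micro: 15/2; S1 reads c0=1 → after 1×micro: 2 ⇒ (c0=15/2, c1=2)
[Jacobi] macro 2: S0 reads c1=2 → after 1×micro: 61/4; S1 reads c0=15/2 → after 1×micro: 2 ⇒ (c0=61/4, c1=2)
[Jacobi] macro 3: S0 reads c1=2 → after 1×micro: 215/8; S1 reads c0=61/4 → after 1×micro: 2 ⇒ (c0=215/8, c1=2)
[Jacobi] macro 4: S0 reads c1=2 → after 1×micro: 709/16; S1 reads c0=215/8 → after 1×micro: 1 ⇒ (c0=709/16, c1=1)
[Jacobi] macro 5: S0 reads c1=1 → after 1×micro: 2191/32; S1 reads c0=709/16 → after 1×micro: 0 ⇒ (c0=2191/32, c1=0)
[Gauss-Seidel] macro 1: S0 reads c1=3 → after 1×micro: 15/2; S1 reads c0=15/2 → after 1×micro: 2 ⇒ (c0=15/2, c1=2)
[Gauss-Seidel] macro 2: S0 reads c1=2 → after 1×micro: 61/4; S1 reads c0=61/4 → after 1×micro: 2 ⇒ (c0=61/4, c1=2)
[Gauss-Seidel] macro 3: S0 reads c1=2 → after 1×micro: 215/8; S1 reads c0=215/8 → after 1×micro: 1 ⇒ (c0=215/8, c1=1)
[Gauss-Seidel] macro 4: S0 reads c1=1 → after 1×micro: 677/16; S1 reads c0=677/16 → after 1×micro: 0 ⇒ (c0=677/16, c1=0)
[Gauss-Seidel] macro 5: S0 reads c1=0 → after 1×micro: 2031/32; S1 reads c0=2031/32 → after 1×micro: 3 ⇒ (c0=2031/32, c1=3)

first divergence at macro-step: 3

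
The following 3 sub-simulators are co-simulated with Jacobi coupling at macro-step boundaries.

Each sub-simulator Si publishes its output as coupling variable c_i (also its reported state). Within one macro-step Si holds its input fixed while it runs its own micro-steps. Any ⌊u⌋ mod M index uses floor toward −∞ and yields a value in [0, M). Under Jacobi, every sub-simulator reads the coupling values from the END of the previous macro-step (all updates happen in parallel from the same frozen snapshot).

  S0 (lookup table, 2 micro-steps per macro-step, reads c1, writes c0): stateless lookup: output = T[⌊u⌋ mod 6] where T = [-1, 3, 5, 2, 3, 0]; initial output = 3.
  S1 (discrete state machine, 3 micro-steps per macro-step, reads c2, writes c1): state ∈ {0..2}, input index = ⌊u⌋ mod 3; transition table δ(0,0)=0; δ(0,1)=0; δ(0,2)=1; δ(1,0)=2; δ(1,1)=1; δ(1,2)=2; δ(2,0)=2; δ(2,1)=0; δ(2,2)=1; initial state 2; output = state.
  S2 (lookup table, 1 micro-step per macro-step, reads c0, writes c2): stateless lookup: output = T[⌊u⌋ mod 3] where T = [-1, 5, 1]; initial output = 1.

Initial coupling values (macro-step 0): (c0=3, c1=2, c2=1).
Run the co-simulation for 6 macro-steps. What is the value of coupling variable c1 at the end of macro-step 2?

c1 at macro-step 2 = 1

macro 1: S0 reads c1=2 → after 2×micro: 5; S1 reads c2=1 → after 3×micro: 0; S2 reads c0=3 → after 1×micro: -1 ⇒ (c0=5, c1=0, c2=-1)
macro 2: S0 reads c1=0 → after 2×micro: -1; S1 reads c2=-1 → after 3×micro: 1; S2 reads c0=5 → after 1×micro: 1 ⇒ (c0=-1, c1=1, c2=1)
macro 3: S0 reads c1=1 → after 2×micro: 3; S1 reads c2=1 → after 3×micro: 1; S2 reads c0=-1 → after 1×micro: 1 ⇒ (c0=3, c1=1, c2=1)
macro 4: S0 reads c1=1 → after 2×micro: 3; S1 reads c2=1 → after 3×micro: 1; S2 reads c0=3 → after 1×micro: -1 ⇒ (c0=3, c1=1, c2=-1)
macro 5: S0 reads c1=1 → after 2×micro: 3; S1 reads c2=-1 → after 3×micro: 2; S2 reads c0=3 → after 1×micro: -1 ⇒ (c0=3, c1=2, c2=-1)
macro 6: S0 reads c1=2 → after 2×micro: 5; S1 reads c2=-1 → after 3×micro: 1; S2 reads c0=3 → after 1×micro: -1 ⇒ (c0=5, c1=1, c2=-1)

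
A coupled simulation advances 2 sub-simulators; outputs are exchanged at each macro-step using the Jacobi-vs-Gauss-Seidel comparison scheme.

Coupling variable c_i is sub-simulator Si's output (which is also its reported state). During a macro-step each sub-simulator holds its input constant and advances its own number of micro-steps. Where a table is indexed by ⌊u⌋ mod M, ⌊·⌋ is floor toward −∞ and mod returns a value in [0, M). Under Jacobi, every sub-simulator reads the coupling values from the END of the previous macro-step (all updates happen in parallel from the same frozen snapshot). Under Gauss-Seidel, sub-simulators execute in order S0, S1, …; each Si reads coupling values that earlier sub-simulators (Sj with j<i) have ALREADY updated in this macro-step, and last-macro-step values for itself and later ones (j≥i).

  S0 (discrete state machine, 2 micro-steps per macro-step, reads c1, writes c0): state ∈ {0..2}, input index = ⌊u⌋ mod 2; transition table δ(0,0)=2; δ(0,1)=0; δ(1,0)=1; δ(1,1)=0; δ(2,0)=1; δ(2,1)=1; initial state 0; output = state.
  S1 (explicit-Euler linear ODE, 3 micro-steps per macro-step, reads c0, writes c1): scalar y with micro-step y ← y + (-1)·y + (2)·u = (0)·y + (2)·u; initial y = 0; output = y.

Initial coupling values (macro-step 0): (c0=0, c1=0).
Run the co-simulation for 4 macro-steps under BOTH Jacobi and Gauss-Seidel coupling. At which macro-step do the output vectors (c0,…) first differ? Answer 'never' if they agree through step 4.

[Jacobi] macro 1: S0 reads c1=0 → after 2×micro: 1; S1 reads c0=0 → after 3×micro: 0 ⇒ (c0=1, c1=0)
[Jacobi] macro 2: S0 reads c1=0 → after 2×micro: 1; S1 reads c0=1 → after 3×micro: 2 ⇒ (c0=1, c1=2)
[Jacobi] macro 3: S0 reads c1=2 → after 2×micro: 1; S1 reads c0=1 → after 3×micro: 2 ⇒ (c0=1, c1=2)
[Jacobi] macro 4: S0 reads c1=2 → after 2×micro: 1; S1 reads c0=1 → after 3×micro: 2 ⇒ (c0=1, c1=2)
[Gauss-Seidel] macro 1: S0 reads c1=0 → after 2×micro: 1; S1 reads c0=1 → after 3×micro: 2 ⇒ (c0=1, c1=2)
[Gauss-Seidel] macro 2: S0 reads c1=2 → after 2×micro: 1; S1 reads c0=1 → after 3×micro: 2 ⇒ (c0=1, c1=2)
[Gauss-Seidel] macro 3: S0 reads c1=2 → after 2×micro: 1; S1 reads c0=1 → after 3×micro: 2 ⇒ (c0=1, c1=2)
[Gauss-Seidel] macro 4: S0 reads c1=2 → after 2×micro: 1; S1 reads c0=1 → after 3×micro: 2 ⇒ (c0=1, c1=2)

first divergence at macro-step: 1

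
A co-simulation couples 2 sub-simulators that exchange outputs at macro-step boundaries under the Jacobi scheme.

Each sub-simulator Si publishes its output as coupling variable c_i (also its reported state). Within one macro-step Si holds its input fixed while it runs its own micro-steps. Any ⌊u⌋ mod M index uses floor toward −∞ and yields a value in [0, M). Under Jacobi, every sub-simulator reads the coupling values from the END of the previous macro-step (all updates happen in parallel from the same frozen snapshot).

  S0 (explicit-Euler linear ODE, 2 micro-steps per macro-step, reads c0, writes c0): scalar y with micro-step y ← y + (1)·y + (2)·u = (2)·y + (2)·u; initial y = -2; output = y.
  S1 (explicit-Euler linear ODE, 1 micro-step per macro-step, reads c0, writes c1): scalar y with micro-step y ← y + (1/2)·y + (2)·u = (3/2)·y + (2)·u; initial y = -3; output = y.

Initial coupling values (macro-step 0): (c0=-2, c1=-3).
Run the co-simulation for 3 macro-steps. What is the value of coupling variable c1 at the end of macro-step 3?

c1 at macro-step 3 = -3833/8

macro 1: S0 reads c0=-2 → after 2×micro: -20; S1 reads c0=-2 → after 1×micro: -17/2 ⇒ (c0=-20, c1=-17/2)
macro 2: S0 reads c0=-20 → after 2×micro: -200; S1 reads c0=-20 → after 1×micro: -211/4 ⇒ (c0=-200, c1=-211/4)
macro 3: S0 reads c0=-200 → after 2×micro: -2000; S1 reads c0=-200 → after 1×micro: -3833/8 ⇒ (c0=-2000, c1=-3833/8)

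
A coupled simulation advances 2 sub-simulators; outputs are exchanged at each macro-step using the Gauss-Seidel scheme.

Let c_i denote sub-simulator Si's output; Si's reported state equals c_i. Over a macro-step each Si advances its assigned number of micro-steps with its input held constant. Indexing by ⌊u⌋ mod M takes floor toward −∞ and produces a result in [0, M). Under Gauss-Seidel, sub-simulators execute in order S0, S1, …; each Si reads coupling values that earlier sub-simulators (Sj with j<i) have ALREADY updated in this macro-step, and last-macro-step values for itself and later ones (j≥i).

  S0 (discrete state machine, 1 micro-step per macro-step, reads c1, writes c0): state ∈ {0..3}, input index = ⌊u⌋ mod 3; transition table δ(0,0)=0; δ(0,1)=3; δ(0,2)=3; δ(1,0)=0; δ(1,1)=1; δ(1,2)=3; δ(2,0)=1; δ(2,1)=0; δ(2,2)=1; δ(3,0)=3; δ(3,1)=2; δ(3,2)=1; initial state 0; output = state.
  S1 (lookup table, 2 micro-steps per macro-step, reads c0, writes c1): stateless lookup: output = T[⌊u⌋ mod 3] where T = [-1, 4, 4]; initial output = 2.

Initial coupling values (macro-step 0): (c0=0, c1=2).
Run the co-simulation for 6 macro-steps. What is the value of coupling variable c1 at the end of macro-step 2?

macro 1: S0 reads c1=2 → after 1×micro: 3; S1 reads c0=3 → after 2×micro: -1 ⇒ (c0=3, c1=-1)
macro 2: S0 reads c1=-1 → after 1×micro: 1; S1 reads c0=1 → after 2×micro: 4 ⇒ (c0=1, c1=4)
macro 3: S0 reads c1=4 → after 1×micro: 1; S1 reads c0=1 → after 2×micro: 4 ⇒ (c0=1, c1=4)
macro 4: S0 reads c1=4 → after 1×micro: 1; S1 reads c0=1 → after 2×micro: 4 ⇒ (c0=1, c1=4)
macro 5: S0 reads c1=4 → after 1×micro: 1; S1 reads c0=1 → after 2×micro: 4 ⇒ (c0=1, c1=4)
macro 6: S0 reads c1=4 → after 1×micro: 1; S1 reads c0=1 → after 2×micro: 4 ⇒ (c0=1, c1=4)

c1 at macro-step 2 = 4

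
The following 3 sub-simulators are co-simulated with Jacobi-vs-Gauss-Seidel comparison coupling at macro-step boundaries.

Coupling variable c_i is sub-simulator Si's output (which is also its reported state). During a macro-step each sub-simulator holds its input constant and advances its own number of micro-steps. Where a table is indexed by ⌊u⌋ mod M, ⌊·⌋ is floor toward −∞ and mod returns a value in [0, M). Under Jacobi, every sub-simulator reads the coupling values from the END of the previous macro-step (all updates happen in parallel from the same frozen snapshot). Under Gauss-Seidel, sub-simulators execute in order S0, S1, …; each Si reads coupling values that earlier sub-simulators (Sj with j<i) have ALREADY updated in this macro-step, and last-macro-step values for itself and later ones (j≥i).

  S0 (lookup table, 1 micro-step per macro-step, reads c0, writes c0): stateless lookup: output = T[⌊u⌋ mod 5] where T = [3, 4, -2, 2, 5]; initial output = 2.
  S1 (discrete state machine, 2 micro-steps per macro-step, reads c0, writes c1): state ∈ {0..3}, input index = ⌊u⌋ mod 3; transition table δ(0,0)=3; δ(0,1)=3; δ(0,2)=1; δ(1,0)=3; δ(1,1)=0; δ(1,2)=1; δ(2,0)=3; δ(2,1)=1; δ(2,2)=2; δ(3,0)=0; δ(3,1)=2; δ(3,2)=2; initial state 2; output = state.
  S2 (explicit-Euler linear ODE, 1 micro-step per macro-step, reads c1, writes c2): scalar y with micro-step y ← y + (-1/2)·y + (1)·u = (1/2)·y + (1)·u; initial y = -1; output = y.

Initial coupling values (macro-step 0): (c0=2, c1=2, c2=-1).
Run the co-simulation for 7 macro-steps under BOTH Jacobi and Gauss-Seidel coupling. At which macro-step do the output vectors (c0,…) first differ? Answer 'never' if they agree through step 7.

first divergence at macro-step: 1

[Jacobi] macro 1: S0 reads c0=2 → after 1×micro: -2; S1 reads c0=2 → after 2×micro: 2; S2 reads c1=2 → after 1×micro: 3/2 ⇒ (c0=-2, c1=2, c2=3/2)
[Jacobi] macro 2: S0 reads c0=-2 → after 1×micro: 2; S1 reads c0=-2 → after 2×micro: 0; S2 reads c1=2 → after 1×micro: 11/4 ⇒ (c0=2, c1=0, c2=11/4)
[Jacobi] macro 3: S0 reads c0=2 → after 1×micro: -2; S1 reads c0=2 → after 2×micro: 1; S2 reads c1=0 → after 1×micro: 11/8 ⇒ (c0=-2, c1=1, c2=11/8)
[Jacobi] macro 4: S0 reads c0=-2 → after 1×micro: 2; S1 reads c0=-2 → after 2×micro: 3; S2 reads c1=1 → after 1×micro: 27/16 ⇒ (c0=2, c1=3, c2=27/16)
[Jacobi] macro 5: S0 reads c0=2 → after 1×micro: -2; S1 reads c0=2 → after 2×micro: 2; S2 reads c1=3 → after 1×micro: 123/32 ⇒ (c0=-2, c1=2, c2=123/32)
[Jacobi] macro 6: S0 reads c0=-2 → after 1×micro: 2; S1 reads c0=-2 → after 2×micro: 0; S2 reads c1=2 → after 1×micro: 251/64 ⇒ (c0=2, c1=0, c2=251/64)
[Jacobi] macro 7: S0 reads c0=2 → after 1×micro: -2; S1 reads c0=2 → after 2×micro: 1; S2 reads c1=0 → after 1×micro: 251/128 ⇒ (c0=-2, c1=1, c2=251/128)
[Gauss-Seidel] macro 1: S0 reads c0=2 → after 1×micro: -2; S1 reads c0=-2 → after 2×micro: 0; S2 reads c1=0 → after 1×micro: -1/2 ⇒ (c0=-2, c1=0, c2=-1/2)
[Gauss-Seidel] macro 2: S0 reads c0=-2 → after 1×micro: 2; S1 reads c0=2 → after 2×micro: 1; S2 reads c1=1 → after 1×micro: 3/4 ⇒ (c0=2, c1=1, c2=3/4)
[Gauss-Seidel] macro 3: S0 reads c0=2 → after 1×micro: -2; S1 reads c0=-2 → after 2×micro: 3; S2 reads c1=3 → after 1×micro: 27/8 ⇒ (c0=-2, c1=3, c2=27/8)
[Gauss-Seidel] macro 4: S0 reads c0=-2 → after 1×micro: 2; S1 reads c0=2 → after 2×micro: 2; S2 reads c1=2 → after 1×micro: 59/16 ⇒ (c0=2, c1=2, c2=59/16)
[Gauss-Seidel] macro 5: S0 reads c0=2 → after 1×micro: -2; S1 reads c0=-2 → after 2×micro: 0; S2 reads c1=0 → after 1×micro: 59/32 ⇒ (c0=-2, c1=0, c2=59/32)
[Gauss-Seidel] macro 6: S0 reads c0=-2 → after 1×micro: 2; S1 reads c0=2 → after 2×micro: 1; S2 reads c1=1 → after 1×micro: 123/64 ⇒ (c0=2, c1=1, c2=123/64)
[Gauss-Seidel] macro 7: S0 reads c0=2 → after 1×micro: -2; S1 reads c0=-2 → after 2×micro: 3; S2 reads c1=3 → after 1×micro: 507/128 ⇒ (c0=-2, c1=3, c2=507/128)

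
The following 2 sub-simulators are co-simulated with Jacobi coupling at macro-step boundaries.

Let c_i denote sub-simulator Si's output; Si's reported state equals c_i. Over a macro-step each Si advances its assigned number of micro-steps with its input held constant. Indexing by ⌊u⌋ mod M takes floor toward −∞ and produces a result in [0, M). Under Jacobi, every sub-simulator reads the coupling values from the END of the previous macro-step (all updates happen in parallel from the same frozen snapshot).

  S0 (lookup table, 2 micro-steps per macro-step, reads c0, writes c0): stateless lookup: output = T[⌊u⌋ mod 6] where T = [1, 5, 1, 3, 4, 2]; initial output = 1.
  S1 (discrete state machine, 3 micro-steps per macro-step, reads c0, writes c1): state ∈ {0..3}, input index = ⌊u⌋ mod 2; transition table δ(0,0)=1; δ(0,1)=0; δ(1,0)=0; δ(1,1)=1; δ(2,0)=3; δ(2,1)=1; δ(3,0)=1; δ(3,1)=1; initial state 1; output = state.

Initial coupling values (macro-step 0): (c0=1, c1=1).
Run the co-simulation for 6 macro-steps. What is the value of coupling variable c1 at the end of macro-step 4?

c1 at macro-step 4 = 0

macro 1: S0 reads c0=1 → after 2×micro: 5; S1 reads c0=1 → after 3×micro: 1 ⇒ (c0=5, c1=1)
macro 2: S0 reads c0=5 → after 2×micro: 2; S1 reads c0=5 → after 3×micro: 1 ⇒ (c0=2, c1=1)
macro 3: S0 reads c0=2 → after 2×micro: 1; S1 reads c0=2 → after 3×micro: 0 ⇒ (c0=1, c1=0)
macro 4: S0 reads c0=1 → after 2×micro: 5; S1 reads c0=1 → after 3×micro: 0 ⇒ (c0=5, c1=0)
macro 5: S0 reads c0=5 → after 2×micro: 2; S1 reads c0=5 → after 3×micro: 0 ⇒ (c0=2, c1=0)
macro 6: S0 reads c0=2 → after 2×micro: 1; S1 reads c0=2 → after 3×micro: 1 ⇒ (c0=1, c1=1)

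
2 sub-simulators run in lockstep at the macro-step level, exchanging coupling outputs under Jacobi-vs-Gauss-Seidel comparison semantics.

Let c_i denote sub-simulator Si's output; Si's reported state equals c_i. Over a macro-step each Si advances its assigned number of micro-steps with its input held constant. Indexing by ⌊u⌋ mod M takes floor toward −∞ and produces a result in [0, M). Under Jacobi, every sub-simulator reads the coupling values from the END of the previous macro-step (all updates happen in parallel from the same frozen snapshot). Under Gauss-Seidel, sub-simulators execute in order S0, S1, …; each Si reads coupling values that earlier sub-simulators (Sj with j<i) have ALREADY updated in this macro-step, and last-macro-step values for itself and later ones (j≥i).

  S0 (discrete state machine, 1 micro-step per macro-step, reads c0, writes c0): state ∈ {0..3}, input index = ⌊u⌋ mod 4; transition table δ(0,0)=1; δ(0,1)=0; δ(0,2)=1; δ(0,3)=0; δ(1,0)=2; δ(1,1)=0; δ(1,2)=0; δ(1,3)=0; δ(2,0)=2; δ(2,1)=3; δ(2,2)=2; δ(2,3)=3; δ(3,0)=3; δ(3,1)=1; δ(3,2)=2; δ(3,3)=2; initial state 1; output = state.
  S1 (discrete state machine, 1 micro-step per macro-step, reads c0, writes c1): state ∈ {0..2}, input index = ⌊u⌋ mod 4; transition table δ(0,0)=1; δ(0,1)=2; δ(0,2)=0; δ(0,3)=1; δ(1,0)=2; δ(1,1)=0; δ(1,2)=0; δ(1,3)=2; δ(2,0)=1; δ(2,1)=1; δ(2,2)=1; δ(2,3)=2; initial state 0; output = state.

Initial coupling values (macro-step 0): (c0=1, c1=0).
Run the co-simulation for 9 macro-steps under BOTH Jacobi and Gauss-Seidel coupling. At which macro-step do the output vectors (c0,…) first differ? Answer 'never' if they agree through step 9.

first divergence at macro-step: 1

[Jacobi] macro 1: S0 reads c0=1 → after 1×micro: 0; S1 reads c0=1 → after 1×micro: 2 ⇒ (c0=0, c1=2)
[Jacobi] macro 2: S0 reads c0=0 → after 1×micro: 1; S1 reads c0=0 → after 1×micro: 1 ⇒ (c0=1, c1=1)
[Jacobi] macro 3: S0 reads c0=1 → after 1×micro: 0; S1 reads c0=1 → after 1×micro: 0 ⇒ (c0=0, c1=0)
[Jacobi] macro 4: S0 reads c0=0 → after 1×micro: 1; S1 reads c0=0 → after 1×micro: 1 ⇒ (c0=1, c1=1)
[Jacobi] macro 5: S0 reads c0=1 → after 1×micro: 0; S1 reads c0=1 → after 1×micro: 0 ⇒ (c0=0, c1=0)
[Jacobi] macro 6: S0 reads c0=0 → after 1×micro: 1; S1 reads c0=0 → after 1×micro: 1 ⇒ (c0=1, c1=1)
[Jacobi] macro 7: S0 reads c0=1 → after 1×micro: 0; S1 reads c0=1 → after 1×micro: 0 ⇒ (c0=0, c1=0)
[Jacobi] macro 8: S0 reads c0=0 → after 1×micro: 1; S1 reads c0=0 → after 1×micro: 1 ⇒ (c0=1, c1=1)
[Jacobi] macro 9: S0 reads c0=1 → after 1×micro: 0; S1 reads c0=1 → after 1×micro: 0 ⇒ (c0=0, c1=0)
[Gauss-Seidel] macro 1: S0 reads c0=1 → after 1×micro: 0; S1 reads c0=0 → after 1×micro: 1 ⇒ (c0=0, c1=1)
[Gauss-Seidel] macro 2: S0 reads c0=0 → after 1×micro: 1; S1 reads c0=1 → after 1×micro: 0 ⇒ (c0=1, c1=0)
[Gauss-Seidel] macro 3: S0 reads c0=1 → after 1×micro: 0; S1 reads c0=0 → after 1×micro: 1 ⇒ (c0=0, c1=1)
[Gauss-Seidel] macro 4: S0 reads c0=0 → after 1×micro: 1; S1 reads c0=1 → after 1×micro: 0 ⇒ (c0=1, c1=0)
[Gauss-Seidel] macro 5: S0 reads c0=1 → after 1×micro: 0; S1 reads c0=0 → after 1×micro: 1 ⇒ (c0=0, c1=1)
[Gauss-Seidel] macro 6: S0 reads c0=0 → after 1×micro: 1; S1 reads c0=1 → after 1×micro: 0 ⇒ (c0=1, c1=0)
[Gauss-Seidel] macro 7: S0 reads c0=1 → after 1×micro: 0; S1 reads c0=0 → after 1×micro: 1 ⇒ (c0=0, c1=1)
[Gauss-Seidel] macro 8: S0 reads c0=0 → after 1×micro: 1; S1 reads c0=1 → after 1×micro: 0 ⇒ (c0=1, c1=0)
[Gauss-Seidel] macro 9: S0 reads c0=1 → after 1×micro: 0; S1 reads c0=0 → after 1×micro: 1 ⇒ (c0=0, c1=1)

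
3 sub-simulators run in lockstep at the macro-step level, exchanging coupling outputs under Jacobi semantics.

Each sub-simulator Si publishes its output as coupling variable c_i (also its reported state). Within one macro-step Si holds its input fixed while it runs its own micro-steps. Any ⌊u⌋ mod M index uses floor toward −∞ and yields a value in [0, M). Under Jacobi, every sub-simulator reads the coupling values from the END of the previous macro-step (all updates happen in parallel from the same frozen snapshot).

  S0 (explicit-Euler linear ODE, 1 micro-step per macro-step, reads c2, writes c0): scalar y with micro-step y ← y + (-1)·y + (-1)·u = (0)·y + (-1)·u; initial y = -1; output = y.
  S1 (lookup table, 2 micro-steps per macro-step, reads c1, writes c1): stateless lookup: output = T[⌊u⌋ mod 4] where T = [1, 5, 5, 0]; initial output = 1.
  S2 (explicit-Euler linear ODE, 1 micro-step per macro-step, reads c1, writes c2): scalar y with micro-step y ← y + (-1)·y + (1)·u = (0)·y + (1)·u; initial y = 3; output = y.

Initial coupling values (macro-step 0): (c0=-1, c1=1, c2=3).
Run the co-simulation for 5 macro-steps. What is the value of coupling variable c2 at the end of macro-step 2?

macro 1: S0 reads c2=3 → after 1×micro: -3; S1 reads c1=1 → after 2×micro: 5; S2 reads c1=1 → after 1×micro: 1 ⇒ (c0=-3, c1=5, c2=1)
macro 2: S0 reads c2=1 → after 1×micro: -1; S1 reads c1=5 → after 2×micro: 5; S2 reads c1=5 → after 1×micro: 5 ⇒ (c0=-1, c1=5, c2=5)
macro 3: S0 reads c2=5 → after 1×micro: -5; S1 reads c1=5 → after 2×micro: 5; S2 reads c1=5 → after 1×micro: 5 ⇒ (c0=-5, c1=5, c2=5)
macro 4: S0 reads c2=5 → after 1×micro: -5; S1 reads c1=5 → after 2×micro: 5; S2 reads c1=5 → after 1×micro: 5 ⇒ (c0=-5, c1=5, c2=5)
macro 5: S0 reads c2=5 → after 1×micro: -5; S1 reads c1=5 → after 2×micro: 5; S2 reads c1=5 → after 1×micro: 5 ⇒ (c0=-5, c1=5, c2=5)

c2 at macro-step 2 = 5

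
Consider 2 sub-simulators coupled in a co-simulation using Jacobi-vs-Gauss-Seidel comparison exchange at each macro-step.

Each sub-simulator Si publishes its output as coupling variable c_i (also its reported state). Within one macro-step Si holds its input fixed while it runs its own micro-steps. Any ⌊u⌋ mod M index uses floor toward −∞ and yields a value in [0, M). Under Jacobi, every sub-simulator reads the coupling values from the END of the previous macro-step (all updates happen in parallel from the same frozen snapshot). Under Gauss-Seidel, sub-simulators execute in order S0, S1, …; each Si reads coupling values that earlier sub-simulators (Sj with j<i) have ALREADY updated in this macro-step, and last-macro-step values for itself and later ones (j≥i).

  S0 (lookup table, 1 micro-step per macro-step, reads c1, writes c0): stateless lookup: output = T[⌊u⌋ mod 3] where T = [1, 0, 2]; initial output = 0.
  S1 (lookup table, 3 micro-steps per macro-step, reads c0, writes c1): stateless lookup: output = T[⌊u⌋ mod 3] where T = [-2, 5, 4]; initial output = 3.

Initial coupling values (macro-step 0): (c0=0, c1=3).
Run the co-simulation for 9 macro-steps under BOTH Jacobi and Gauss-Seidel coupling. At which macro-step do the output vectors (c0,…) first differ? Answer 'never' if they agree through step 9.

[Jacobi] macro 1: S0 reads c1=3 → after 1×micro: 1; S1 reads c0=0 → after 3×micro: -2 ⇒ (c0=1, c1=-2)
[Jacobi] macro 2: S0 reads c1=-2 → after 1×micro: 0; S1 reads c0=1 → after 3×micro: 5 ⇒ (c0=0, c1=5)
[Jacobi] macro 3: S0 reads c1=5 → after 1×micro: 2; S1 reads c0=0 → after 3×micro: -2 ⇒ (c0=2, c1=-2)
[Jacobi] macro 4: S0 reads c1=-2 → after 1×micro: 0; S1 reads c0=2 → after 3×micro: 4 ⇒ (c0=0, c1=4)
[Jacobi] macro 5: S0 reads c1=4 → after 1×micro: 0; S1 reads c0=0 → after 3×micro: -2 ⇒ (c0=0, c1=-2)
[Jacobi] macro 6: S0 reads c1=-2 → after 1×micro: 0; S1 reads c0=0 → after 3×micro: -2 ⇒ (c0=0, c1=-2)
[Jacobi] macro 7: S0 reads c1=-2 → after 1×micro: 0; S1 reads c0=0 → after 3×micro: -2 ⇒ (c0=0, c1=-2)
[Jacobi] macro 8: S0 reads c1=-2 → after 1×micro: 0; S1 reads c0=0 → after 3×micro: -2 ⇒ (c0=0, c1=-2)
[Jacobi] macro 9: S0 reads c1=-2 → after 1×micro: 0; S1 reads c0=0 → after 3×micro: -2 ⇒ (c0=0, c1=-2)
[Gauss-Seidel] macro 1: S0 reads c1=3 → after 1×micro: 1; S1 reads c0=1 → after 3×micro: 5 ⇒ (c0=1, c1=5)
[Gauss-Seidel] macro 2: S0 reads c1=5 → after 1×micro: 2; S1 reads c0=2 → after 3×micro: 4 ⇒ (c0=2, c1=4)
[Gauss-Seidel] macro 3: S0 reads c1=4 → after 1×micro: 0; S1 reads c0=0 → after 3×micro: -2 ⇒ (c0=0, c1=-2)
[Gauss-Seidel] macro 4: S0 reads c1=-2 → after 1×micro: 0; S1 reads c0=0 → after 3×micro: -2 ⇒ (c0=0, c1=-2)
[Gauss-Seidel] macro 5: S0 reads c1=-2 → after 1×micro: 0; S1 reads c0=0 → after 3×micro: -2 ⇒ (c0=0, c1=-2)
[Gauss-Seidel] macro 6: S0 reads c1=-2 → after 1×micro: 0; S1 reads c0=0 → after 3×micro: -2 ⇒ (c0=0, c1=-2)
[Gauss-Seidel] macro 7: S0 reads c1=-2 → after 1×micro: 0; S1 reads c0=0 → after 3×micro: -2 ⇒ (c0=0, c1=-2)
[Gauss-Seidel] macro 8: S0 reads c1=-2 → after 1×micro: 0; S1 reads c0=0 → after 3×micro: -2 ⇒ (c0=0, c1=-2)
[Gauss-Seidel] macro 9: S0 reads c1=-2 → after 1×micro: 0; S1 reads c0=0 → after 3×micro: -2 ⇒ (c0=0, c1=-2)

first divergence at macro-step: 1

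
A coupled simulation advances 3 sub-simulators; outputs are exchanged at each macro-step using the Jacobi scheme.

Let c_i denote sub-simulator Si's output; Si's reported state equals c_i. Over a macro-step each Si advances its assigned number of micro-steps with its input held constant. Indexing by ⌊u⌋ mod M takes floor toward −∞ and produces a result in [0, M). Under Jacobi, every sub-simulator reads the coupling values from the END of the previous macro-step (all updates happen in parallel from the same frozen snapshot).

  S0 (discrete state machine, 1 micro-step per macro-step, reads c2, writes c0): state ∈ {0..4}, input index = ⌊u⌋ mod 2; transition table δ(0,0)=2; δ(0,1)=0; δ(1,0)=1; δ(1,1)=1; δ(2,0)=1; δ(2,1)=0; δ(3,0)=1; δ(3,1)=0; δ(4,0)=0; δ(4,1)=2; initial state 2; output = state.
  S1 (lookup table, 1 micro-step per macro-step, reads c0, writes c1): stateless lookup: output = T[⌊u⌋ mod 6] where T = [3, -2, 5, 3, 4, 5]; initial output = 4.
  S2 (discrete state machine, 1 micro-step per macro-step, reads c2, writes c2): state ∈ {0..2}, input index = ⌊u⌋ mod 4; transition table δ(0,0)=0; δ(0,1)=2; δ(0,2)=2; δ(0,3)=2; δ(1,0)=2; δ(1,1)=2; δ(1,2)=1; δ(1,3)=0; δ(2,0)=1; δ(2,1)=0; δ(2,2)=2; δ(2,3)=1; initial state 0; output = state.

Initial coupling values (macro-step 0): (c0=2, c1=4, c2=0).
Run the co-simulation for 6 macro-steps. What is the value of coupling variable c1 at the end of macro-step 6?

macro 1: S0 reads c2=0 → after 1×micro: 1; S1 reads c0=2 → after 1×micro: 5; S2 reads c2=0 → after 1×micro: 0 ⇒ (c0=1, c1=5, c2=0)
macro 2: S0 reads c2=0 → after 1×micro: 1; S1 reads c0=1 → after 1×micro: -2; S2 reads c2=0 → after 1×micro: 0 ⇒ (c0=1, c1=-2, c2=0)
macro 3: S0 reads c2=0 → after 1×micro: 1; S1 reads c0=1 → after 1×micro: -2; S2 reads c2=0 → after 1×micro: 0 ⇒ (c0=1, c1=-2, c2=0)
macro 4: S0 reads c2=0 → after 1×micro: 1; S1 reads c0=1 → after 1×micro: -2; S2 reads c2=0 → after 1×micro: 0 ⇒ (c0=1, c1=-2, c2=0)
macro 5: S0 reads c2=0 → after 1×micro: 1; S1 reads c0=1 → after 1×micro: -2; S2 reads c2=0 → after 1×micro: 0 ⇒ (c0=1, c1=-2, c2=0)
macro 6: S0 reads c2=0 → after 1×micro: 1; S1 reads c0=1 → after 1×micro: -2; S2 reads c2=0 → after 1×micro: 0 ⇒ (c0=1, c1=-2, c2=0)

c1 at macro-step 6 = -2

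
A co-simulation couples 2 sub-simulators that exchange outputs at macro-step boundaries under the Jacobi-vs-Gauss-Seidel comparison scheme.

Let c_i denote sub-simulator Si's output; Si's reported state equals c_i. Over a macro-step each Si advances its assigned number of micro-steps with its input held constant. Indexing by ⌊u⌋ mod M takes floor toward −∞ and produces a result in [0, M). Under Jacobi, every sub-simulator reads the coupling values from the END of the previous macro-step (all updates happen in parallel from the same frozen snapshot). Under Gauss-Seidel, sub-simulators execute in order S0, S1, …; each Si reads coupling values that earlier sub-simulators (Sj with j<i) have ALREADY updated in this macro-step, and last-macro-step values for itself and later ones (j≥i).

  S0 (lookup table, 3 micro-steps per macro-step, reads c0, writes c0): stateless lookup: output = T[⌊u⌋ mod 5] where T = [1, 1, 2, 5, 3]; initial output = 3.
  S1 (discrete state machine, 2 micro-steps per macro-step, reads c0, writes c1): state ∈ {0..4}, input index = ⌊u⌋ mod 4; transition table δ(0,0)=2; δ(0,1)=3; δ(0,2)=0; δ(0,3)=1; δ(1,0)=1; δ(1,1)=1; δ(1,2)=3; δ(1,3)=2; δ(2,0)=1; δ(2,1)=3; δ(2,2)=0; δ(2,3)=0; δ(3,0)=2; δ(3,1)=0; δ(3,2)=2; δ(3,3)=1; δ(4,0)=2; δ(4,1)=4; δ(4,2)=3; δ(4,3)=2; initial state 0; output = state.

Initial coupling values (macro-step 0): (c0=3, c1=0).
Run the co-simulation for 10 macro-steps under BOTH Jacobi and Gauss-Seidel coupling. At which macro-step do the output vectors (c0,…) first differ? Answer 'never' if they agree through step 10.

[Jacobi] macro 1: S0 reads c0=3 → after 3×micro: 5; S1 reads c0=3 → after 2×micro: 2 ⇒ (c0=5, c1=2)
[Jacobi] macro 2: S0 reads c0=5 → after 3×micro: 1; S1 reads c0=5 → after 2×micro: 0 ⇒ (c0=1, c1=0)
[Jacobi] macro 3: S0 reads c0=1 → after 3×micro: 1; S1 reads c0=1 → after 2×micro: 0 ⇒ (c0=1, c1=0)
[Jacobi] macro 4: S0 reads c0=1 → after 3×micro: 1; S1 reads c0=1 → after 2×micro: 0 ⇒ (c0=1, c1=0)
[Jacobi] macro 5: S0 reads c0=1 → after 3×micro: 1; S1 reads c0=1 → after 2×micro: 0 ⇒ (c0=1, c1=0)
[Jacobi] macro 6: S0 reads c0=1 → after 3×micro: 1; S1 reads c0=1 → after 2×micro: 0 ⇒ (c0=1, c1=0)
[Jacobi] macro 7: S0 reads c0=1 → after 3×micro: 1; S1 reads c0=1 → after 2×micro: 0 ⇒ (c0=1, c1=0)
[Jacobi] macro 8: S0 reads c0=1 → after 3×micro: 1; S1 reads c0=1 → after 2×micro: 0 ⇒ (c0=1, c1=0)
[Jacobi] macro 9: S0 reads c0=1 → after 3×micro: 1; S1 reads c0=1 → after 2×micro: 0 ⇒ (c0=1, c1=0)
[Jacobi] macro 10: S0 reads c0=1 → after 3×micro: 1; S1 reads c0=1 → after 2×micro: 0 ⇒ (c0=1, c1=0)
[Gauss-Seidel] macro 1: S0 reads c0=3 → after 3×micro: 5; S1 reads c0=5 → after 2×micro: 0 ⇒ (c0=5, c1=0)
[Gauss-Seidel] macro 2: S0 reads c0=5 → after 3×micro: 1; S1 reads c0=1 → after 2×micro: 0 ⇒ (c0=1, c1=0)
[Gauss-Seidel] macro 3: S0 reads c0=1 → after 3×micro: 1; S1 reads c0=1 → after 2×micro: 0 ⇒ (c0=1, c1=0)
[Gauss-Seidel] macro 4: S0 reads c0=1 → after 3×micro: 1; S1 reads c0=1 → after 2×micro: 0 ⇒ (c0=1, c1=0)
[Gauss-Seidel] macro 5: S0 reads c0=1 → after 3×micro: 1; S1 reads c0=1 → after 2×micro: 0 ⇒ (c0=1, c1=0)
[Gauss-Seidel] macro 6: S0 reads c0=1 → after 3×micro: 1; S1 reads c0=1 → after 2×micro: 0 ⇒ (c0=1, c1=0)
[Gauss-Seidel] macro 7: S0 reads c0=1 → after 3×micro: 1; S1 reads c0=1 → after 2×micro: 0 ⇒ (c0=1, c1=0)
[Gauss-Seidel] macro 8: S0 reads c0=1 → after 3×micro: 1; S1 reads c0=1 → after 2×micro: 0 ⇒ (c0=1, c1=0)
[Gauss-Seidel] macro 9: S0 reads c0=1 → after 3×micro: 1; S1 reads c0=1 → after 2×micro: 0 ⇒ (c0=1, c1=0)
[Gauss-Seidel] macro 10: S0 reads c0=1 → after 3×micro: 1; S1 reads c0=1 → after 2×micro: 0 ⇒ (c0=1, c1=0)

first divergence at macro-step: 1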